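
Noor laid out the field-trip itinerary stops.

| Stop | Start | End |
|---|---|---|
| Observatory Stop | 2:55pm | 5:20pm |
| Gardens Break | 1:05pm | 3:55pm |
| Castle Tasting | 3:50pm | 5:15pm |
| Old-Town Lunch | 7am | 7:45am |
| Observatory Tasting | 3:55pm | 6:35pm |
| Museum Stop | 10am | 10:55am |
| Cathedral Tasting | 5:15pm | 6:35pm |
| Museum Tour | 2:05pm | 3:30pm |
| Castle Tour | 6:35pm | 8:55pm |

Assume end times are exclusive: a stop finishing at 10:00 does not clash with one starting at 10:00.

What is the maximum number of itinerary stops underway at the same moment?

Sweep the timeline, counting +1 at each start and −1 at each end (ends before starts at a tie):
7am start Old-Town Lunch → 1
7:45am end Old-Town Lunch → 0
10am start Museum Stop → 1
10:55am end Museum Stop → 0
1:05pm start Gardens Break → 1
2:05pm start Museum Tour → 2
2:55pm start Observatory Stop → 3
3:30pm end Museum Tour → 2
3:50pm start Castle Tasting → 3
3:55pm end Gardens Break → 2
3:55pm start Observatory Tasting → 3
5:15pm end Castle Tasting → 2
5:15pm start Cathedral Tasting → 3
5:20pm end Observatory Stop → 2
6:35pm end Cathedral Tasting → 1
6:35pm end Observatory Tasting → 0
6:35pm start Castle Tour → 1
8:55pm end Castle Tour → 0
Peak is 3, at 2:55pm (Gardens Break, Museum Tour, Observatory Stop).

3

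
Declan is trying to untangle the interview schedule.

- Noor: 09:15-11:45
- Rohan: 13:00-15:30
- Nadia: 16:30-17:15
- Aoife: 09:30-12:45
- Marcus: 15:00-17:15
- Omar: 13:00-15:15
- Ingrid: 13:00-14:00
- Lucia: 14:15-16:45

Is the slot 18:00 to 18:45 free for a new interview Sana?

Noor: ends 11:45 at or before Sana starts 18:00 → clear.
Aoife: ends 12:45 at or before Sana starts 18:00 → clear.
Ingrid: ends 14:00 at or before Sana starts 18:00 → clear.
Rohan: ends 15:30 at or before Sana starts 18:00 → clear.
Omar: ends 15:15 at or before Sana starts 18:00 → clear.
Lucia: ends 16:45 at or before Sana starts 18:00 → clear.
Marcus: ends 17:15 at or before Sana starts 18:00 → clear.
Nadia: ends 17:15 at or before Sana starts 18:00 → clear.

Yes — the slot is free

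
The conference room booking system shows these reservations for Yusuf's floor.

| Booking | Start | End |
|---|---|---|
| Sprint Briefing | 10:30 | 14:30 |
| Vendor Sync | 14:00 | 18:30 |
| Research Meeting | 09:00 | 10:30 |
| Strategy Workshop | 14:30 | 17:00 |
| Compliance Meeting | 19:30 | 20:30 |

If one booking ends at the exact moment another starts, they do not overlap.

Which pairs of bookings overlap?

Sprint Briefing & Vendor Sync, Strategy Workshop & Vendor Sync

Two intervals overlap when each starts before the other ends.
Sorted by start: Research Meeting, Sprint Briefing, Vendor Sync, Strategy Workshop, Compliance Meeting.
Sprint Briefing starts exactly when Research Meeting ends (back-to-back, no overlap), so Research Meeting has no further overlaps.
Vendor Sync starts before Sprint Briefing ends → Sprint Briefing and Vendor Sync overlap.
Strategy Workshop starts exactly when Sprint Briefing ends (back-to-back, no overlap), so Sprint Briefing has no further overlaps.
Strategy Workshop starts before Vendor Sync ends → Vendor Sync and Strategy Workshop overlap.
Compliance Meeting starts after Vendor Sync ends.
Compliance Meeting starts after Strategy Workshop ends.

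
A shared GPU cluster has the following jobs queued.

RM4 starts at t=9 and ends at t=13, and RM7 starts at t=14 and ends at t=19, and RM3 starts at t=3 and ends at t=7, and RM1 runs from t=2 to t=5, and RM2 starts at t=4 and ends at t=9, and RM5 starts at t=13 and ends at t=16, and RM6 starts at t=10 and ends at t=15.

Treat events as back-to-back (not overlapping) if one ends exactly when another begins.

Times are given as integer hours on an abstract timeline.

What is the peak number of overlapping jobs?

3

Sort all start/end points and keep a running count:
t=2 start RM1 → 1
t=3 start RM3 → 2
t=4 start RM2 → 3
t=5 end RM1 → 2
t=7 end RM3 → 1
t=9 end RM2 → 0
t=9 start RM4 → 1
t=10 start RM6 → 2
t=13 end RM4 → 1
t=13 start RM5 → 2
t=14 start RM7 → 3
t=15 end RM6 → 2
t=16 end RM5 → 1
t=19 end RM7 → 0
Peak is 3, at t=4 (RM1, RM2, RM3).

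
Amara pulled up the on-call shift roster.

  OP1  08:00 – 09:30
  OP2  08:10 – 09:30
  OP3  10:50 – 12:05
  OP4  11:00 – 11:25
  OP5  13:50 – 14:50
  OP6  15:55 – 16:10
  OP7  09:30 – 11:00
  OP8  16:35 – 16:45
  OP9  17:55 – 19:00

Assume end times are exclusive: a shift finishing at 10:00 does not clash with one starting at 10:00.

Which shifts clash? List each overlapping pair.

OP1 & OP2, OP3 & OP4, OP3 & OP7

Sorted by start: OP1, OP2, OP7, OP3, OP4, OP5, OP6, OP8, OP9.
OP2 starts before OP1 ends → OP1 and OP2 overlap.
OP7 starts exactly when OP1 ends (back-to-back, no overlap) — done with OP1.
OP7 starts exactly when OP2 ends (back-to-back, no overlap) — done with OP2.
OP3 starts before OP7 ends → OP7 and OP3 overlap.
OP4 starts exactly when OP7 ends (back-to-back, no overlap) — done with OP7.
OP4 starts before OP3 ends → OP3 and OP4 overlap.
OP5 starts after OP3 ends — done with OP3.
OP5 starts after OP4 ends — done with OP4.
OP6 starts after OP5 ends — done with OP5.
OP8 starts after OP6 ends — done with OP6.
OP9 starts after OP8 ends.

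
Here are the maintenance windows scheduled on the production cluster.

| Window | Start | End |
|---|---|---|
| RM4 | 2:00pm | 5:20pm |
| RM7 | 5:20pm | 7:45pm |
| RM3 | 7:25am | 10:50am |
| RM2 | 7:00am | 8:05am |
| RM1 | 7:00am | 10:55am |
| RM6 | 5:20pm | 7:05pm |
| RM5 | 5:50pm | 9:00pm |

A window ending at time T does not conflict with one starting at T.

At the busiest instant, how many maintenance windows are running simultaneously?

Walk through starts and ends in time order (an end at T is processed before a start at T):
7:00am start RM1 → 1
7:00am start RM2 → 2
7:25am start RM3 → 3
8:05am end RM2 → 2
10:50am end RM3 → 1
10:55am end RM1 → 0
2:00pm start RM4 → 1
5:20pm end RM4 → 0
5:20pm start RM6 → 1
5:20pm start RM7 → 2
5:50pm start RM5 → 3
7:05pm end RM6 → 2
7:45pm end RM7 → 1
9:00pm end RM5 → 0
Peak is 3, at 7:25am (RM1, RM2, RM3).

3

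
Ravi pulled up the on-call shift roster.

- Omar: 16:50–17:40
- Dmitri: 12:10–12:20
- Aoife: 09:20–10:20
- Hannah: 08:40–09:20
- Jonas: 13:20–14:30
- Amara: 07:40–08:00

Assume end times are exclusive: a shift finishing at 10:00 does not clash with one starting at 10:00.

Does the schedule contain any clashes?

Sorted by start: Amara, Hannah, Aoife, Dmitri, Jonas, Omar.
Hannah starts after Amara ends; Amara is clear from here.
Aoife starts exactly when Hannah ends (back-to-back, no overlap); Hannah is clear from here.
Dmitri starts after Aoife ends; Aoife is clear from here.
Jonas starts after Dmitri ends; Dmitri is clear from here.
Omar starts after Jonas ends.
Every pair is clear; the schedule has no overlaps.

No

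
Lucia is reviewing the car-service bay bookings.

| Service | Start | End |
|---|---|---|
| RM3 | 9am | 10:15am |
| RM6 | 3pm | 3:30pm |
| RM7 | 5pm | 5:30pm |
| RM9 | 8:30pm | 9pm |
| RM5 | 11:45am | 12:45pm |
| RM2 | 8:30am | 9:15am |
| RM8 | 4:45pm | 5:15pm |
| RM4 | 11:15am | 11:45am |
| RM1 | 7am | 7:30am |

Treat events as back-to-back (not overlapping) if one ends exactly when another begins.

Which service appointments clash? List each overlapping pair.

RM2 & RM3, RM7 & RM8

Sorted by start: RM1, RM2, RM3, RM4, RM5, RM6, RM8, RM7, RM9.
RM2 starts after RM1 ends; RM1 is clear from here.
RM3 starts before RM2 ends → RM2 and RM3 overlap.
RM4 starts after RM2 ends; RM2 is clear from here.
RM4 starts after RM3 ends; RM3 is clear from here.
RM5 starts exactly when RM4 ends (back-to-back, no overlap); RM4 is clear from here.
RM6 starts after RM5 ends; RM5 is clear from here.
RM8 starts after RM6 ends; RM6 is clear from here.
RM7 starts before RM8 ends → RM8 and RM7 overlap.
RM9 starts after RM8 ends.
RM9 starts after RM7 ends.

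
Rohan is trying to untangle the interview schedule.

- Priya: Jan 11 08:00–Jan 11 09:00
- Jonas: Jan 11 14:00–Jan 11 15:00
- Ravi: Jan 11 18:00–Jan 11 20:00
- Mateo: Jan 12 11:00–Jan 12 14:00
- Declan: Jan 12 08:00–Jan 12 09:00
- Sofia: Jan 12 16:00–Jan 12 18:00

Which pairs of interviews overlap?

Sorted by start: Priya, Jonas, Ravi, Declan, Mateo, Sofia.
Jonas starts after Priya ends — done with Priya.
Ravi starts after Jonas ends — done with Jonas.
Declan starts after Ravi ends — done with Ravi.
Mateo starts after Declan ends — done with Declan.
Sofia starts after Mateo ends.

no conflicts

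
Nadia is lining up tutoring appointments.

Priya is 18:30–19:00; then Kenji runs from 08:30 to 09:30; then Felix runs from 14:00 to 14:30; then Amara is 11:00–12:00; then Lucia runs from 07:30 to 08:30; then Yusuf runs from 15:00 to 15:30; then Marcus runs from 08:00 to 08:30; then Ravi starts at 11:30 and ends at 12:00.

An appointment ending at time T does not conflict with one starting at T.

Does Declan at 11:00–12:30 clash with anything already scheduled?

Yes — it overlaps Amara, Ravi

Lucia: ends 08:30 at or before Declan starts 11:00 → clear.
Marcus: ends 08:30 at or before Declan starts 11:00 → clear.
Kenji: ends 09:30 at or before Declan starts 11:00 → clear.
Amara: starts 11:00 before Declan ends 12:30, and ends 12:00 after Declan starts 11:00 → overlap.
Ravi: starts 11:30 before Declan ends 12:30, and ends 12:00 after Declan starts 11:00 → overlap.
Felix: starts 14:00 at or after Declan ends 12:30 → clear.
Yusuf: starts 15:00 at or after Declan ends 12:30 → clear.
Priya: starts 18:30 at or after Declan ends 12:30 → clear.
Declan overlaps Amara, Ravi.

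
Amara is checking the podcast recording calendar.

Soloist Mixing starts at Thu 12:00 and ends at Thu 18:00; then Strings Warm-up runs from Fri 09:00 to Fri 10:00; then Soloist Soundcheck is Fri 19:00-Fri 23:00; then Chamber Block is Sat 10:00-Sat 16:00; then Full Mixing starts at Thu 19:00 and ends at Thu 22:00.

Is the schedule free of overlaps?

Sorted by start: Soloist Mixing, Full Mixing, Strings Warm-up, Soloist Soundcheck, Chamber Block.
Full Mixing starts after Soloist Mixing ends, so nothing later overlaps Soloist Mixing either.
Strings Warm-up starts after Full Mixing ends, so nothing later overlaps Full Mixing either.
Soloist Soundcheck starts after Strings Warm-up ends, so nothing later overlaps Strings Warm-up either.
Chamber Block starts after Soloist Soundcheck ends.
Every pair is clear; the schedule has no overlaps.

Yes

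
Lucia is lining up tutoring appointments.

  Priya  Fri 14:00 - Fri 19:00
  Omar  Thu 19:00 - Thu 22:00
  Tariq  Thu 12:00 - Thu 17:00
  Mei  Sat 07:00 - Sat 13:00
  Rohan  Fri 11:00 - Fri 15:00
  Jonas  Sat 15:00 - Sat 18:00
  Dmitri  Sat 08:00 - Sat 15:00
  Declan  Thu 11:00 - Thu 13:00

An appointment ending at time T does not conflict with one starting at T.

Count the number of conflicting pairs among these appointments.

Sorted by start: Declan, Tariq, Omar, Rohan, Priya, Mei, Dmitri, Jonas.
Tariq starts before Declan ends → Declan and Tariq overlap.
Omar starts after Declan ends; Declan is clear from here.
Omar starts after Tariq ends; Tariq is clear from here.
Rohan starts after Omar ends; Omar is clear from here.
Priya starts before Rohan ends → Rohan and Priya overlap.
Mei starts after Rohan ends; Rohan is clear from here.
Mei starts after Priya ends; Priya is clear from here.
Dmitri starts before Mei ends → Mei and Dmitri overlap.
Jonas starts after Mei ends.
Jonas starts exactly when Dmitri ends (back-to-back, no overlap).
Overlapping pairs: Declan & Tariq, Dmitri & Mei, Priya & Rohan — 3 in total.

3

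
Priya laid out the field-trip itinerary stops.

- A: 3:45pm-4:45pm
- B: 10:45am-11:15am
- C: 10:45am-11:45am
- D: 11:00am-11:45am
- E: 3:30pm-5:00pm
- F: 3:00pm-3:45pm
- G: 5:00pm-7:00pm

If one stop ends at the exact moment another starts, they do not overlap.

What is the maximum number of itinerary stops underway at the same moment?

3

Sort all start/end points and keep a running count:
10:45am start B → 1
10:45am start C → 2
11:00am start D → 3
11:15am end B → 2
11:45am end C → 1
11:45am end D → 0
3:00pm start F → 1
3:30pm start E → 2
3:45pm end F → 1
3:45pm start A → 2
4:45pm end A → 1
5:00pm end E → 0
5:00pm start G → 1
7:00pm end G → 0
Peak is 3, at 11:00am (B, C, D).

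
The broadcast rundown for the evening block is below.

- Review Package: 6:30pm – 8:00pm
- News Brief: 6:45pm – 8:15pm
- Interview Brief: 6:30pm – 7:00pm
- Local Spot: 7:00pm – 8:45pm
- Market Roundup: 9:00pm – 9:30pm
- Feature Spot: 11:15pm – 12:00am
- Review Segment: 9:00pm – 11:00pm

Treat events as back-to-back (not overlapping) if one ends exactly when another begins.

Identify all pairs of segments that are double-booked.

Sorted by start: Review Package, Interview Brief, News Brief, Local Spot, Market Roundup, Review Segment, Feature Spot.
Interview Brief starts before Review Package ends → Review Package and Interview Brief overlap.
News Brief starts before Review Package ends → Review Package and News Brief overlap.
Local Spot starts before Review Package ends → Review Package and Local Spot overlap.
Market Roundup starts after Review Package ends, so Review Package has no further overlaps.
News Brief starts before Interview Brief ends → Interview Brief and News Brief overlap.
Local Spot starts exactly when Interview Brief ends (back-to-back, no overlap), so Interview Brief has no further overlaps.
Local Spot starts before News Brief ends → News Brief and Local Spot overlap.
Market Roundup starts after News Brief ends, so News Brief has no further overlaps.
Market Roundup starts after Local Spot ends, so Local Spot has no further overlaps.
Review Segment starts before Market Roundup ends → Market Roundup and Review Segment overlap.
Feature Spot starts after Market Roundup ends.
Feature Spot starts after Review Segment ends.

Interview Brief & News Brief, Interview Brief & Review Package, Local Spot & News Brief, Local Spot & Review Package, Market Roundup & Review Segment, News Brief & Review Package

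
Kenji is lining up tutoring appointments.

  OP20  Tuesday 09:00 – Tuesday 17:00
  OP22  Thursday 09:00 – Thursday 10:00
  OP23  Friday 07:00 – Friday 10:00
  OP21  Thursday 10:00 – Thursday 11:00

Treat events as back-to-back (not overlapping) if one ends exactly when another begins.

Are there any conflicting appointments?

No

Check each pair: they overlap iff neither finishes before the other starts.
Sorted by start: OP20, OP22, OP21, OP23.
OP22 starts after OP20 ends — done with OP20.
OP21 starts exactly when OP22 ends (back-to-back, no overlap) — done with OP22.
OP23 starts after OP21 ends.
Every pair is clear; the schedule has no overlaps.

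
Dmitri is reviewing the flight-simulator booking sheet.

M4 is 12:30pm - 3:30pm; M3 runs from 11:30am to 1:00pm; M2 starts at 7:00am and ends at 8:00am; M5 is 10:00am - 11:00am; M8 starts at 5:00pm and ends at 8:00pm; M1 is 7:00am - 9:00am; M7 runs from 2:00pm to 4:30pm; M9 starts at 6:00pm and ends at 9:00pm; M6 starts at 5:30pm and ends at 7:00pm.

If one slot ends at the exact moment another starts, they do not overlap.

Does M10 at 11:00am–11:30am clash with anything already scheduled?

M1: ends 9:00am at or before M10 starts 11:00am → clear.
M2: ends 8:00am at or before M10 starts 11:00am → clear.
M5: ends 11:00am at or before M10 starts 11:00am → clear.
M3: starts 11:30am at or after M10 ends 11:30am → clear.
M4: starts 12:30pm at or after M10 ends 11:30am → clear.
M7: starts 2:00pm at or after M10 ends 11:30am → clear.
M8: starts 5:00pm at or after M10 ends 11:30am → clear.
M6: starts 5:30pm at or after M10 ends 11:30am → clear.
M9: starts 6:00pm at or after M10 ends 11:30am → clear.

No — it doesn't clash with anything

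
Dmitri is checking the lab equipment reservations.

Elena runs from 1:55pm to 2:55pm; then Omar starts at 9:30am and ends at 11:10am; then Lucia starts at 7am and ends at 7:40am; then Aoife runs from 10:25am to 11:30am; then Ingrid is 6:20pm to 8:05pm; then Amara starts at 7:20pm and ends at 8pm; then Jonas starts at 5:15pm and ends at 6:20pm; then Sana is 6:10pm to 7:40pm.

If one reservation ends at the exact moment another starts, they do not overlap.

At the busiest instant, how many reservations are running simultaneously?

Walk through starts and ends in time order (an end at T is processed before a start at T):
7am start Lucia → 1
7:40am end Lucia → 0
9:30am start Omar → 1
10:25am start Aoife → 2
11:10am end Omar → 1
11:30am end Aoife → 0
1:55pm start Elena → 1
2:55pm end Elena → 0
5:15pm start Jonas → 1
6:10pm start Sana → 2
6:20pm end Jonas → 1
6:20pm start Ingrid → 2
7:20pm start Amara → 3
7:40pm end Sana → 2
8pm end Amara → 1
8:05pm end Ingrid → 0
Peak is 3, at 7:20pm (Amara, Ingrid, Sana).

3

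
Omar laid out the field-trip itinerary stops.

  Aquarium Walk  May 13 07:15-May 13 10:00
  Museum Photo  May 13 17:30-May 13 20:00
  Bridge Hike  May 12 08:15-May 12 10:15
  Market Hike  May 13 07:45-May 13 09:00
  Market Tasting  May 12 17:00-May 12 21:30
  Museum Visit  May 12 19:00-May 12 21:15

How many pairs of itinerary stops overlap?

Check each pair: they overlap iff neither finishes before the other starts.
Sorted by start: Bridge Hike, Market Tasting, Museum Visit, Aquarium Walk, Market Hike, Museum Photo.
Market Tasting starts after Bridge Hike ends, so Bridge Hike has no further overlaps.
Museum Visit starts before Market Tasting ends → Market Tasting and Museum Visit overlap.
Aquarium Walk starts after Market Tasting ends, so Market Tasting has no further overlaps.
Aquarium Walk starts after Museum Visit ends, so Museum Visit has no further overlaps.
Market Hike starts before Aquarium Walk ends → Aquarium Walk and Market Hike overlap.
Museum Photo starts after Aquarium Walk ends.
Museum Photo starts after Market Hike ends.
Overlapping pairs: Aquarium Walk & Market Hike, Market Tasting & Museum Visit — 2 in total.

2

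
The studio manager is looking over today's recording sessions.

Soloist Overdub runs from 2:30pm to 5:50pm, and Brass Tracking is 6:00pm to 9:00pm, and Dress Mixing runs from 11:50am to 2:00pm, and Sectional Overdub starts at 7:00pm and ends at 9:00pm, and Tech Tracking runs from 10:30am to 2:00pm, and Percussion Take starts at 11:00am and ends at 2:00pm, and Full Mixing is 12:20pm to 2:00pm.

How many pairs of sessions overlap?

7

Sorted by start: Tech Tracking, Percussion Take, Dress Mixing, Full Mixing, Soloist Overdub, Brass Tracking, Sectional Overdub.
Percussion Take starts before Tech Tracking ends → Tech Tracking and Percussion Take overlap.
Dress Mixing starts before Tech Tracking ends → Tech Tracking and Dress Mixing overlap.
Full Mixing starts before Tech Tracking ends → Tech Tracking and Full Mixing overlap.
Soloist Overdub starts after Tech Tracking ends, so nothing later overlaps Tech Tracking either.
Dress Mixing starts before Percussion Take ends → Percussion Take and Dress Mixing overlap.
Full Mixing starts before Percussion Take ends → Percussion Take and Full Mixing overlap.
Soloist Overdub starts after Percussion Take ends, so nothing later overlaps Percussion Take either.
Full Mixing starts before Dress Mixing ends → Dress Mixing and Full Mixing overlap.
Soloist Overdub starts after Dress Mixing ends, so nothing later overlaps Dress Mixing either.
Soloist Overdub starts after Full Mixing ends, so nothing later overlaps Full Mixing either.
Brass Tracking starts after Soloist Overdub ends, so nothing later overlaps Soloist Overdub either.
Sectional Overdub starts before Brass Tracking ends → Brass Tracking and Sectional Overdub overlap.
Overlapping pairs: Brass Tracking & Sectional Overdub, Dress Mixing & Full Mixing, Dress Mixing & Percussion Take, Dress Mixing & Tech Tracking, Full Mixing & Percussion Take, Full Mixing & Tech Tracking, Percussion Take & Tech Tracking — 7 in total.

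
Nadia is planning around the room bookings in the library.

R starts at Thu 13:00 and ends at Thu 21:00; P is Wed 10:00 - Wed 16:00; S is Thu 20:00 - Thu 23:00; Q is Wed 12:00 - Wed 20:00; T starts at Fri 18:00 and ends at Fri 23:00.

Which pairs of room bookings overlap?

P & Q, R & S

Two intervals overlap when each starts before the other ends.
Sorted by start: P, Q, R, S, T.
Q starts before P ends → P and Q overlap.
R starts after P ends, so nothing later overlaps P either.
R starts after Q ends, so nothing later overlaps Q either.
S starts before R ends → R and S overlap.
T starts after R ends.
T starts after S ends.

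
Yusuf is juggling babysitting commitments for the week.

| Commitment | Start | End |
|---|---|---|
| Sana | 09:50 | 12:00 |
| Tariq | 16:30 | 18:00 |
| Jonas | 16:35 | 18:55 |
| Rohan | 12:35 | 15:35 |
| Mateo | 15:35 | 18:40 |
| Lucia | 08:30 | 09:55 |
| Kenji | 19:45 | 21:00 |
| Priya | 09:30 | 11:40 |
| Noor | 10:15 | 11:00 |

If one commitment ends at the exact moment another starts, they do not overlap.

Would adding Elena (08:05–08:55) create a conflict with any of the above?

Yes — it overlaps Lucia

Lucia: starts 08:30 before Elena ends 08:55, and ends 09:55 after Elena starts 08:05 → overlap.
Priya: starts 09:30 at or after Elena ends 08:55 → clear.
Sana: starts 09:50 at or after Elena ends 08:55 → clear.
Noor: starts 10:15 at or after Elena ends 08:55 → clear.
Rohan: starts 12:35 at or after Elena ends 08:55 → clear.
Mateo: starts 15:35 at or after Elena ends 08:55 → clear.
Tariq: starts 16:30 at or after Elena ends 08:55 → clear.
Jonas: starts 16:35 at or after Elena ends 08:55 → clear.
Kenji: starts 19:45 at or after Elena ends 08:55 → clear.
Elena overlaps Lucia.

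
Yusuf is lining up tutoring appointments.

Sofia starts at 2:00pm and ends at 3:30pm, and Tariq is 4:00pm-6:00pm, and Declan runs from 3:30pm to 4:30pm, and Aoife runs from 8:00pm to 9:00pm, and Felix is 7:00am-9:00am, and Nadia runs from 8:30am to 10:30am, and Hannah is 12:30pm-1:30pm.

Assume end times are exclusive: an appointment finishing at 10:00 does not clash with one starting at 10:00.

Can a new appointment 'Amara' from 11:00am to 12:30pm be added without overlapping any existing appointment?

Felix: ends 9:00am at or before Amara starts 11:00am → clear.
Nadia: ends 10:30am at or before Amara starts 11:00am → clear.
Hannah: starts 12:30pm at or after Amara ends 12:30pm → clear.
Sofia: starts 2:00pm at or after Amara ends 12:30pm → clear.
Declan: starts 3:30pm at or after Amara ends 12:30pm → clear.
Tariq: starts 4:00pm at or after Amara ends 12:30pm → clear.
Aoife: starts 8:00pm at or after Amara ends 12:30pm → clear.

Yes — the slot is free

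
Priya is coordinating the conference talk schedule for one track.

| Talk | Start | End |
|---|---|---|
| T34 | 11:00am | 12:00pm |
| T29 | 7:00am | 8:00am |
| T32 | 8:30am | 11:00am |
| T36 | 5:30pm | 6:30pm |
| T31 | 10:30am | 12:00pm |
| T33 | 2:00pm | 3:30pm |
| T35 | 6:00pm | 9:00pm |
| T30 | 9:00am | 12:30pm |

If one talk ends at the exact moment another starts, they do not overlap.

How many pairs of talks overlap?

6

Check each pair: they overlap iff neither finishes before the other starts.
Sorted by start: T29, T32, T30, T31, T34, T33, T36, T35.
T32 starts after T29 ends, so T29 has no further overlaps.
T30 starts before T32 ends → T32 and T30 overlap.
T31 starts before T32 ends → T32 and T31 overlap.
T34 starts exactly when T32 ends (back-to-back, no overlap), so T32 has no further overlaps.
T31 starts before T30 ends → T30 and T31 overlap.
T34 starts before T30 ends → T30 and T34 overlap.
T33 starts after T30 ends, so T30 has no further overlaps.
T34 starts before T31 ends → T31 and T34 overlap.
T33 starts after T31 ends, so T31 has no further overlaps.
T33 starts after T34 ends, so T34 has no further overlaps.
T36 starts after T33 ends, so T33 has no further overlaps.
T35 starts before T36 ends → T36 and T35 overlap.
Overlapping pairs: T30 & T31, T30 & T32, T30 & T34, T31 & T32, T31 & T34, T35 & T36 — 6 in total.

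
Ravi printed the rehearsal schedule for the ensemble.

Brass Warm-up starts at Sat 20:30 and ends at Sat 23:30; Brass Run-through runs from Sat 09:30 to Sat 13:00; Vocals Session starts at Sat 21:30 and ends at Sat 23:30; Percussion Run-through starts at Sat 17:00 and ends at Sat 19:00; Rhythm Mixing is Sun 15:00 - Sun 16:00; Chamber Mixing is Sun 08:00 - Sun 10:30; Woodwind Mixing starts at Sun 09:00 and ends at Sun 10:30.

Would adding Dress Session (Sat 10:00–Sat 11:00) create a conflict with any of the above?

Brass Run-through: starts Sat 09:30 before Dress Session ends Sat 11:00, and ends Sat 13:00 after Dress Session starts Sat 10:00 → overlap.
Percussion Run-through: starts Sat 17:00 at or after Dress Session ends Sat 11:00 → clear.
Brass Warm-up: starts Sat 20:30 at or after Dress Session ends Sat 11:00 → clear.
Vocals Session: starts Sat 21:30 at or after Dress Session ends Sat 11:00 → clear.
Chamber Mixing: starts Sun 08:00 at or after Dress Session ends Sat 11:00 → clear.
Woodwind Mixing: starts Sun 09:00 at or after Dress Session ends Sat 11:00 → clear.
Rhythm Mixing: starts Sun 15:00 at or after Dress Session ends Sat 11:00 → clear.
Dress Session overlaps Brass Run-through.

Yes — it overlaps Brass Run-through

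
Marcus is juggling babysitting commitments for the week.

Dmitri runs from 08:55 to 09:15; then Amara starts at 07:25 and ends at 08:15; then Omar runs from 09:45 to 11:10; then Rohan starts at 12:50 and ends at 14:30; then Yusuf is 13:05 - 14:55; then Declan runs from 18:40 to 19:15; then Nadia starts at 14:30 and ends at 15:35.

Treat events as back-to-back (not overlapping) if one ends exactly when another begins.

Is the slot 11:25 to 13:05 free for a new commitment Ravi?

Amara: ends 08:15 at or before Ravi starts 11:25 → clear.
Dmitri: ends 09:15 at or before Ravi starts 11:25 → clear.
Omar: ends 11:10 at or before Ravi starts 11:25 → clear.
Rohan: starts 12:50 before Ravi ends 13:05, and ends 14:30 after Ravi starts 11:25 → overlap.
Yusuf: starts 13:05 at or after Ravi ends 13:05 → clear.
Nadia: starts 14:30 at or after Ravi ends 13:05 → clear.
Declan: starts 18:40 at or after Ravi ends 13:05 → clear.
Ravi overlaps Rohan.

No — it overlaps Rohan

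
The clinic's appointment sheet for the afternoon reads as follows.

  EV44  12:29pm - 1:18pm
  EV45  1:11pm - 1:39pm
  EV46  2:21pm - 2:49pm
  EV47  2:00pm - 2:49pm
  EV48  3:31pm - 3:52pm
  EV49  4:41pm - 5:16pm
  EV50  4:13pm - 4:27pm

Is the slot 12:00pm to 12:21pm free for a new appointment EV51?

Yes — the slot is free

EV44: starts 12:29pm at or after EV51 ends 12:21pm → clear.
EV45: starts 1:11pm at or after EV51 ends 12:21pm → clear.
EV47: starts 2:00pm at or after EV51 ends 12:21pm → clear.
EV46: starts 2:21pm at or after EV51 ends 12:21pm → clear.
EV48: starts 3:31pm at or after EV51 ends 12:21pm → clear.
EV50: starts 4:13pm at or after EV51 ends 12:21pm → clear.
EV49: starts 4:41pm at or after EV51 ends 12:21pm → clear.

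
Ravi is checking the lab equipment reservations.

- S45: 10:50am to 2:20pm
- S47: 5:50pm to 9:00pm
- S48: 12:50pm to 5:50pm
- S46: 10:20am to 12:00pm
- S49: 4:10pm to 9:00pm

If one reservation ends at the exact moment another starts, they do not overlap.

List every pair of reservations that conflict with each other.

Two intervals overlap when each starts before the other ends.
Sorted by start: S46, S45, S48, S49, S47.
S45 starts before S46 ends → S46 and S45 overlap.
S48 starts after S46 ends — done with S46.
S48 starts before S45 ends → S45 and S48 overlap.
S49 starts after S45 ends — done with S45.
S49 starts before S48 ends → S48 and S49 overlap.
S47 starts exactly when S48 ends (back-to-back, no overlap).
S47 starts before S49 ends → S49 and S47 overlap.

S45 & S46, S45 & S48, S47 & S49, S48 & S49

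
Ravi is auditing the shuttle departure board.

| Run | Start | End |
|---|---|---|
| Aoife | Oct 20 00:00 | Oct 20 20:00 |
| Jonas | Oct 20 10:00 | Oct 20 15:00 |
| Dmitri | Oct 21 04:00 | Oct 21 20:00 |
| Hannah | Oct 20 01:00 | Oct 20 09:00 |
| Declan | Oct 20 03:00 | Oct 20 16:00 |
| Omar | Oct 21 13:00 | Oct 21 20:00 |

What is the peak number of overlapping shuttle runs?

3

Sweep the timeline, counting +1 at each start and −1 at each end (ends before starts at a tie):
Oct 20 00:00 start Aoife → 1
Oct 20 01:00 start Hannah → 2
Oct 20 03:00 start Declan → 3
Oct 20 09:00 end Hannah → 2
Oct 20 10:00 start Jonas → 3
Oct 20 15:00 end Jonas → 2
Oct 20 16:00 end Declan → 1
Oct 20 20:00 end Aoife → 0
Oct 21 04:00 start Dmitri → 1
Oct 21 13:00 start Omar → 2
Oct 21 20:00 end Dmitri → 1
Oct 21 20:00 end Omar → 0
Peak is 3, at Oct 20 03:00 (Aoife, Declan, Hannah).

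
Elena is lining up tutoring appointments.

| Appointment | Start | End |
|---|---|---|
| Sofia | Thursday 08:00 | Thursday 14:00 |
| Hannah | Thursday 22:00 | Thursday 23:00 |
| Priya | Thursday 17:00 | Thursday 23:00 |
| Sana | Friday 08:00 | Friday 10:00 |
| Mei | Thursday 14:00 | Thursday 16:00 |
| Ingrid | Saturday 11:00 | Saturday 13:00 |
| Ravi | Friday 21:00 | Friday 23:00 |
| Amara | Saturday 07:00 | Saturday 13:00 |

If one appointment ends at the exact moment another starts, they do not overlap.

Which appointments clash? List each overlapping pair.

Amara & Ingrid, Hannah & Priya

Two intervals overlap when each starts before the other ends.
Sorted by start: Sofia, Mei, Priya, Hannah, Sana, Ravi, Amara, Ingrid.
Mei starts exactly when Sofia ends (back-to-back, no overlap); Sofia is clear from here.
Priya starts after Mei ends; Mei is clear from here.
Hannah starts before Priya ends → Priya and Hannah overlap.
Sana starts after Priya ends; Priya is clear from here.
Sana starts after Hannah ends; Hannah is clear from here.
Ravi starts after Sana ends; Sana is clear from here.
Amara starts after Ravi ends; Ravi is clear from here.
Ingrid starts before Amara ends → Amara and Ingrid overlap.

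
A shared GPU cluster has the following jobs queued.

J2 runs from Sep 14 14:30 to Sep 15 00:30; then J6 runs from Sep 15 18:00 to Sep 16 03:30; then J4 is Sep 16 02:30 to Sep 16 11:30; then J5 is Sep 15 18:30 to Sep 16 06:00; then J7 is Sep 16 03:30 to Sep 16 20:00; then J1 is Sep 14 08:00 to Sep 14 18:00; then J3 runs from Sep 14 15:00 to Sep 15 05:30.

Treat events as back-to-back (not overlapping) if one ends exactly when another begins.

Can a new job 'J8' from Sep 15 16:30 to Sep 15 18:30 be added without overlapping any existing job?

J1: ends Sep 14 18:00 at or before J8 starts Sep 15 16:30 → clear.
J2: ends Sep 15 00:30 at or before J8 starts Sep 15 16:30 → clear.
J3: ends Sep 15 05:30 at or before J8 starts Sep 15 16:30 → clear.
J6: starts Sep 15 18:00 before J8 ends Sep 15 18:30, and ends Sep 16 03:30 after J8 starts Sep 15 16:30 → overlap.
J5: starts Sep 15 18:30 at or after J8 ends Sep 15 18:30 → clear.
J4: starts Sep 16 02:30 at or after J8 ends Sep 15 18:30 → clear.
J7: starts Sep 16 03:30 at or after J8 ends Sep 15 18:30 → clear.
J8 overlaps J6.

No — it overlaps J6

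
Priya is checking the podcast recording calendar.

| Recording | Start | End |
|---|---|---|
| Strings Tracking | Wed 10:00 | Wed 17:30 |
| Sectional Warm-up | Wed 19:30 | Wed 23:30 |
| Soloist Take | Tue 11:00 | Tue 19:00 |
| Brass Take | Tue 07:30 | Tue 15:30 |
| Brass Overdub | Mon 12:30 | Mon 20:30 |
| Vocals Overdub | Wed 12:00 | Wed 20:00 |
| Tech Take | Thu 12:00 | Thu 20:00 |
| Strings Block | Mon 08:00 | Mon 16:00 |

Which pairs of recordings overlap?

Sorted by start: Strings Block, Brass Overdub, Brass Take, Soloist Take, Strings Tracking, Vocals Overdub, Sectional Warm-up, Tech Take.
Brass Overdub starts before Strings Block ends → Strings Block and Brass Overdub overlap.
Brass Take starts after Strings Block ends; Strings Block is clear from here.
Brass Take starts after Brass Overdub ends; Brass Overdub is clear from here.
Soloist Take starts before Brass Take ends → Brass Take and Soloist Take overlap.
Strings Tracking starts after Brass Take ends; Brass Take is clear from here.
Strings Tracking starts after Soloist Take ends; Soloist Take is clear from here.
Vocals Overdub starts before Strings Tracking ends → Strings Tracking and Vocals Overdub overlap.
Sectional Warm-up starts after Strings Tracking ends; Strings Tracking is clear from here.
Sectional Warm-up starts before Vocals Overdub ends → Vocals Overdub and Sectional Warm-up overlap.
Tech Take starts after Vocals Overdub ends.
Tech Take starts after Sectional Warm-up ends.

Brass Overdub & Strings Block, Brass Take & Soloist Take, Sectional Warm-up & Vocals Overdub, Strings Tracking & Vocals Overdub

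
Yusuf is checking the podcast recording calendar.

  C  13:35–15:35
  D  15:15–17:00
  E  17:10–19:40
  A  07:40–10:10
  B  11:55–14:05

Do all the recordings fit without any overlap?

Check each pair: they overlap iff neither finishes before the other starts.
Sorted by start: A, B, C, D, E.
B starts after A ends — done with A.
C starts before B ends → B and C overlap.
That's a conflict, so the schedule is not conflict-free.

No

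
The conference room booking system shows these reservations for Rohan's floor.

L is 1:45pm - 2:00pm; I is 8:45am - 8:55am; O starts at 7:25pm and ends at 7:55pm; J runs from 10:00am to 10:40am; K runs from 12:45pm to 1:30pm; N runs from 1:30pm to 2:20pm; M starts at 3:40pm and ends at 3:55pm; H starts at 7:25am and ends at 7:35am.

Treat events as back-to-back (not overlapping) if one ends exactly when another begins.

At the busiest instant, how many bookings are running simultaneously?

Walk through starts and ends in time order (an end at T is processed before a start at T):
7:25am start H → 1
7:35am end H → 0
8:45am start I → 1
8:55am end I → 0
10:00am start J → 1
10:40am end J → 0
12:45pm start K → 1
1:30pm end K → 0
1:30pm start N → 1
1:45pm start L → 2
2:00pm end L → 1
2:20pm end N → 0
3:40pm start M → 1
3:55pm end M → 0
7:25pm start O → 1
7:55pm end O → 0
Peak is 2, at 1:45pm (L, N).

2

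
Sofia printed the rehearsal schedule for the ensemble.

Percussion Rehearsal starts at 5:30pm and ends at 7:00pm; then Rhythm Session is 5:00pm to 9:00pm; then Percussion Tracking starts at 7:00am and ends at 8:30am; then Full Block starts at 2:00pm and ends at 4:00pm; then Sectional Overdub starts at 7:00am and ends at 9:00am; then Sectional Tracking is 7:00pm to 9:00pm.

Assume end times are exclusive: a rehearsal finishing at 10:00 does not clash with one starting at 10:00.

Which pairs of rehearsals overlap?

Percussion Rehearsal & Rhythm Session, Percussion Tracking & Sectional Overdub, Rhythm Session & Sectional Tracking

Two intervals overlap when each starts before the other ends.
Sorted by start: Sectional Overdub, Percussion Tracking, Full Block, Rhythm Session, Percussion Rehearsal, Sectional Tracking.
Percussion Tracking starts before Sectional Overdub ends → Sectional Overdub and Percussion Tracking overlap.
Full Block starts after Sectional Overdub ends — done with Sectional Overdub.
Full Block starts after Percussion Tracking ends — done with Percussion Tracking.
Rhythm Session starts after Full Block ends — done with Full Block.
Percussion Rehearsal starts before Rhythm Session ends → Rhythm Session and Percussion Rehearsal overlap.
Sectional Tracking starts before Rhythm Session ends → Rhythm Session and Sectional Tracking overlap.
Sectional Tracking starts exactly when Percussion Rehearsal ends (back-to-back, no overlap).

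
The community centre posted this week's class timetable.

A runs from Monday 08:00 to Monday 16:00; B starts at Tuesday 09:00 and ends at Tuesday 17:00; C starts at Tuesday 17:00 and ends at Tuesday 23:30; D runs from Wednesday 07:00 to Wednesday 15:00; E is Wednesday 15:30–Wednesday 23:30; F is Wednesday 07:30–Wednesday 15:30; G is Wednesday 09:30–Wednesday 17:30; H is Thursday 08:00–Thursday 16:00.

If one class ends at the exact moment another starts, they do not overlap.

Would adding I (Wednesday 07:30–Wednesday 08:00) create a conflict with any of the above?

Yes — it overlaps D, F

A: ends Monday 16:00 at or before I starts Wednesday 07:30 → clear.
B: ends Tuesday 17:00 at or before I starts Wednesday 07:30 → clear.
C: ends Tuesday 23:30 at or before I starts Wednesday 07:30 → clear.
D: starts Wednesday 07:00 before I ends Wednesday 08:00, and ends Wednesday 15:00 after I starts Wednesday 07:30 → overlap.
F: starts Wednesday 07:30 before I ends Wednesday 08:00, and ends Wednesday 15:30 after I starts Wednesday 07:30 → overlap.
G: starts Wednesday 09:30 at or after I ends Wednesday 08:00 → clear.
E: starts Wednesday 15:30 at or after I ends Wednesday 08:00 → clear.
H: starts Thursday 08:00 at or after I ends Wednesday 08:00 → clear.
I overlaps D, F.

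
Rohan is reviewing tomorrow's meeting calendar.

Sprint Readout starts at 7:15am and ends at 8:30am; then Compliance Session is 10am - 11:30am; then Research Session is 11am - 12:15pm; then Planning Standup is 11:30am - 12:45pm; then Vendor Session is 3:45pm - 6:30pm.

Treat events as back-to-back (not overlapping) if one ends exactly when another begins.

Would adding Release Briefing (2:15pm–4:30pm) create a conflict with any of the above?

Yes — it overlaps Vendor Session

Sprint Readout: ends 8:30am at or before Release Briefing starts 2:15pm → clear.
Compliance Session: ends 11:30am at or before Release Briefing starts 2:15pm → clear.
Research Session: ends 12:15pm at or before Release Briefing starts 2:15pm → clear.
Planning Standup: ends 12:45pm at or before Release Briefing starts 2:15pm → clear.
Vendor Session: starts 3:45pm before Release Briefing ends 4:30pm, and ends 6:30pm after Release Briefing starts 2:15pm → overlap.
Release Briefing overlaps Vendor Session.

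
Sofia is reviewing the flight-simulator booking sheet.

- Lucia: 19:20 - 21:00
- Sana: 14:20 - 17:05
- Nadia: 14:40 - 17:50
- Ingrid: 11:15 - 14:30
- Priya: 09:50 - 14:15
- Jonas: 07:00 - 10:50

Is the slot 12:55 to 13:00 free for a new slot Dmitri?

Jonas: ends 10:50 at or before Dmitri starts 12:55 → clear.
Priya: starts 09:50 before Dmitri ends 13:00, and ends 14:15 after Dmitri starts 12:55 → overlap.
Ingrid: starts 11:15 before Dmitri ends 13:00, and ends 14:30 after Dmitri starts 12:55 → overlap.
Sana: starts 14:20 at or after Dmitri ends 13:00 → clear.
Nadia: starts 14:40 at or after Dmitri ends 13:00 → clear.
Lucia: starts 19:20 at or after Dmitri ends 13:00 → clear.
Dmitri overlaps Ingrid, Priya.

No — it overlaps Ingrid, Priya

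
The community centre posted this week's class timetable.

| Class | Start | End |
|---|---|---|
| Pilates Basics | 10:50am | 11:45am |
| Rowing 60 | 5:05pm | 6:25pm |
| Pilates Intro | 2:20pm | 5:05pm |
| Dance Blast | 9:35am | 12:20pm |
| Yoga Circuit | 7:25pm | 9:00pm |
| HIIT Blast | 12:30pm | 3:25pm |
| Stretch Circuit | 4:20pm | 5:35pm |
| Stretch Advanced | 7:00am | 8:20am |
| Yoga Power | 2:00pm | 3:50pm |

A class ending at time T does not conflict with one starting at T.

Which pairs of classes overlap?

Dance Blast & Pilates Basics, HIIT Blast & Pilates Intro, HIIT Blast & Yoga Power, Pilates Intro & Stretch Circuit, Pilates Intro & Yoga Power, Rowing 60 & Stretch Circuit

Sorted by start: Stretch Advanced, Dance Blast, Pilates Basics, HIIT Blast, Yoga Power, Pilates Intro, Stretch Circuit, Rowing 60, Yoga Circuit.
Dance Blast starts after Stretch Advanced ends; Stretch Advanced is clear from here.
Pilates Basics starts before Dance Blast ends → Dance Blast and Pilates Basics overlap.
HIIT Blast starts after Dance Blast ends; Dance Blast is clear from here.
HIIT Blast starts after Pilates Basics ends; Pilates Basics is clear from here.
Yoga Power starts before HIIT Blast ends → HIIT Blast and Yoga Power overlap.
Pilates Intro starts before HIIT Blast ends → HIIT Blast and Pilates Intro overlap.
Stretch Circuit starts after HIIT Blast ends; HIIT Blast is clear from here.
Pilates Intro starts before Yoga Power ends → Yoga Power and Pilates Intro overlap.
Stretch Circuit starts after Yoga Power ends; Yoga Power is clear from here.
Stretch Circuit starts before Pilates Intro ends → Pilates Intro and Stretch Circuit overlap.
Rowing 60 starts exactly when Pilates Intro ends (back-to-back, no overlap); Pilates Intro is clear from here.
Rowing 60 starts before Stretch Circuit ends → Stretch Circuit and Rowing 60 overlap.
Yoga Circuit starts after Stretch Circuit ends.
Yoga Circuit starts after Rowing 60 ends.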